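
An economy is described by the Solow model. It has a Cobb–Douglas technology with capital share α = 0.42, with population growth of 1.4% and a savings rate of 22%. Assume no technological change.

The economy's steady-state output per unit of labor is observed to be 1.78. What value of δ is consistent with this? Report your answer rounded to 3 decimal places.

δ ≈ 0.085

Steady state requires s·f(k) = (n + δ)·k, i.e. s·k^α = (n + δ)·k.
Since y* = [s/(n + δ)]^(α/(1−α)), we have s/(n + δ) = (y*)^((1−α)/α) = 1.78^1.381 = 2.2173.
Therefore n + δ = s / 2.2173 = 0.22 / 2.2173 = 0.0992, so δ = 0.0992 − 0.014 = 0.0852.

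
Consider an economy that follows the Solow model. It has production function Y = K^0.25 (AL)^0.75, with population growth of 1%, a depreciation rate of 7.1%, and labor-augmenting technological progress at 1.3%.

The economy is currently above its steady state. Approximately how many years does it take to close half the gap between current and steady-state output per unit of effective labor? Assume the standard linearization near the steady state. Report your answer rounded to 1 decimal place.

half-life ≈ 9.8 years

Near the steady state the convergence rate is λ = (1 − α)(n + g + δ).
λ = (1 − 0.25) × 0.094 = 0.75 × 0.094 = 0.0705
Half-life = ln 2 / λ = 0.6931 / 0.0705 ≈ 9.83 years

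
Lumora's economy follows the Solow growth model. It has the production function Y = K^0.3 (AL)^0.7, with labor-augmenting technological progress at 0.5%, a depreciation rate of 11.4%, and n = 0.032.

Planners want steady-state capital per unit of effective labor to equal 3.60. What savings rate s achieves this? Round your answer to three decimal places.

s ≈ 0.370

At the steady state, Δk = 0, so s·k^α = (n + g + δ)·k.
So s / (n + g + δ) = (k*)^(1−α) = 3.60^0.7 = 2.4514.
Therefore s = 2.4514 × (n + g + δ) = 2.4514 × 0.151 = 0.3702.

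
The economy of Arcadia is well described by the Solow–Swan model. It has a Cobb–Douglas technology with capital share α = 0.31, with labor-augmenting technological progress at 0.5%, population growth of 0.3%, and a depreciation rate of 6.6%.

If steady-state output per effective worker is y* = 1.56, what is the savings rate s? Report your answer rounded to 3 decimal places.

s ≈ 0.199

At the steady state, Δk = 0, so s·k^α = (n + g + δ)·k.
Since y* = [s/(n + g + δ)]^(α/(1−α)), we have s/(n + g + δ) = (y*)^((1−α)/α) = 1.56^2.2258 = 2.6906.
Therefore s = 2.6906 × (n + g + δ) = 2.6906 × 0.074 = 0.1991.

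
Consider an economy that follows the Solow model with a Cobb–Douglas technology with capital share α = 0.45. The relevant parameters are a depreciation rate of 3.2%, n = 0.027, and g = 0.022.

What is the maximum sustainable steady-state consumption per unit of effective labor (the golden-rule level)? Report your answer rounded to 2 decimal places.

At the golden rule, f'(k) = n + g + δ, so α·k^(α−1) = n + g + δ and k_gold = (α/(n + g + δ))^(1/(1−α)).
k_gold = (0.45/0.081)^(1/0.55) = 5.5556^1.8182 ≈ 22.5980
c_gold = f(k_gold) − (n + g + δ)·k_gold = 4.0675 − 0.081×22.5980 ≈ 2.2371

c_gold ≈ 2.24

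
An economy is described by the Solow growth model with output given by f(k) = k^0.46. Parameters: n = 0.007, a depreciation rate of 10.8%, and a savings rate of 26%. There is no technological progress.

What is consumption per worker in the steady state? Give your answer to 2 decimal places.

c* ≈ 1.48

Steady state requires s·f(k) = (n + δ)·k, i.e. s·k^α = (n + δ)·k.
Dividing both sides by k: k^(1−α) = s / (n + δ).
k^0.54 = 0.26 / (0.007 + 0.108) = 0.26 / 0.115 = 2.2609
k* = 2.2609^(1/0.54) ≈ 4.5298
y* = (k*)^α = 4.5298^0.46 ≈ 2.0035
c* = (1 − s)·y* = (1 − 0.26) × 2.0035 ≈ 1.4826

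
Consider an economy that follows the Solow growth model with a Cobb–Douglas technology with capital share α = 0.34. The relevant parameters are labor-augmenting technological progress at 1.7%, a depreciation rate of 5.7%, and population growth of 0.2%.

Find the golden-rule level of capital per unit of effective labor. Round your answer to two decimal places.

The golden rule sets f'(k) = n + g + δ, i.e. α·k^(α−1) = n + g + δ.
So k^(1−α) = α / (n + g + δ) = 0.34 / 0.076 = 4.4737.
k_gold = 4.4737^(1/0.66) ≈ 9.6796

k_gold ≈ 9.68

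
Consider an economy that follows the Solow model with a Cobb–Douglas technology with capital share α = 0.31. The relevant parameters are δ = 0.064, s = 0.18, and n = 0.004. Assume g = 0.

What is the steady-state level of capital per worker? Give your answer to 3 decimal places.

k* = 4.099

At the steady state, Δk = 0, so s·k^α = (n + δ)·k.
Rearranging, k^(1−α) = s / (n + δ).
k^0.69 = 0.18 / (0.004 + 0.064) = 0.18 / 0.068 = 2.6471
k* = 2.6471^(1/0.69) ≈ 4.0993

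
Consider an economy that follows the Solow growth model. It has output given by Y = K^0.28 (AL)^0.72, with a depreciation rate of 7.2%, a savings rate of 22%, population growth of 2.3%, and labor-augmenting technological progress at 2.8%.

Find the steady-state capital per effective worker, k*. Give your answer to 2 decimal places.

In steady state, investment equals break-even investment: s·k^α = (n + g + δ)·k.
Rearranging, k^(1−α) = s / (n + g + δ).
k^0.72 = 0.22 / (0.023 + 0.028 + 0.072) = 0.22 / 0.123 = 1.7886
k* = 1.7886^(1/0.72) ≈ 2.2424

k* ≈ 2.24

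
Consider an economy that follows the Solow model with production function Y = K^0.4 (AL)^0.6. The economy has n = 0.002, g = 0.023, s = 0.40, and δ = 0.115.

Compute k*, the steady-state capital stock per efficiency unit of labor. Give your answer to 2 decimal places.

At the steady state, Δk = 0, so s·k^α = (n + g + δ)·k.
Rearranging, k^(1−α) = s / (n + g + δ).
k^0.6 = 0.40 / (0.002 + 0.023 + 0.115) = 0.40 / 0.140 = 2.8571
k* = 2.8571^(1/0.6) ≈ 5.7528

k* ≈ 5.75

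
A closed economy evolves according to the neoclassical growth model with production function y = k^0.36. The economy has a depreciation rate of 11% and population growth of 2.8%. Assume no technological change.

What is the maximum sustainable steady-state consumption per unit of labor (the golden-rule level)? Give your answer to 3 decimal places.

At the golden rule, f'(k) = n + δ, so α·k^(α−1) = n + δ and k_gold = (α/(n + δ))^(1/(1−α)).
k_gold = (0.36/0.138)^(1/0.64) = 2.6087^1.5625 ≈ 4.4737
c_gold = f(k_gold) − (n + δ)·k_gold = 1.7149 − 0.138×4.4737 ≈ 1.0975

c_gold ≈ 1.098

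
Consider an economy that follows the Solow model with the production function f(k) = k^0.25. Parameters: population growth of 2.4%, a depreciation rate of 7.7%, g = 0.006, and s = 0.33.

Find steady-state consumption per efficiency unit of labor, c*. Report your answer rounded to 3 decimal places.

c* ≈ 0.975

Steady state requires s·f(k) = (n + g + δ)·k, i.e. s·k^α = (n + g + δ)·k.
Rearranging, k^(1−α) = s / (n + g + δ).
k^0.75 = 0.33 / (0.024 + 0.006 + 0.077) = 0.33 / 0.107 = 3.0841
k* = 3.0841^(1/0.75) ≈ 4.4892
y* = (k*)^α = 4.4892^0.25 ≈ 1.4556
c* = (1 − s)·y* = (1 − 0.33) × 1.4556 ≈ 0.9753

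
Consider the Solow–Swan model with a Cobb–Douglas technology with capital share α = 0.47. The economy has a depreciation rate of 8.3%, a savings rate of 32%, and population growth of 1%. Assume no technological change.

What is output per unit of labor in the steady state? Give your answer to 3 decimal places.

In steady state, investment equals break-even investment: s·k^α = (n + δ)·k.
Dividing both sides by k: k^(1−α) = s / (n + δ).
k^0.53 = 0.32 / (0.010 + 0.083) = 0.32 / 0.093 = 3.4409
k* = 3.4409^(1/0.53) ≈ 10.2941
y* = (k*)^α = 10.2941^0.47 ≈ 2.9917

y* = 2.992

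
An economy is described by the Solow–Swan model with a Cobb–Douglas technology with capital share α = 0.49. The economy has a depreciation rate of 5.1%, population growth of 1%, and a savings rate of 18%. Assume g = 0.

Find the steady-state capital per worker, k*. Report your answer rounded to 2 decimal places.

At the steady state, Δk = 0, so s·k^α = (n + δ)·k.
Rearranging, k^(1−α) = s / (n + δ).
k^0.51 = 0.18 / (0.010 + 0.051) = 0.18 / 0.061 = 2.9508
k* = 2.9508^(1/0.51) ≈ 8.3455

k* ≈ 8.35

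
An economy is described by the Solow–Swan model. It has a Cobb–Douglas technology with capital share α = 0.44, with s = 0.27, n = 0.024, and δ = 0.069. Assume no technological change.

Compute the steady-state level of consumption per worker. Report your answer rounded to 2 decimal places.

In steady state, investment equals break-even investment: s·k^α = (n + δ)·k.
Rearranging, k^(1−α) = s / (n + δ).
k^0.56 = 0.27 / (0.024 + 0.069) = 0.27 / 0.093 = 2.9032
k* = 2.9032^(1/0.56) ≈ 6.7076
y* = (k*)^α = 6.7076^0.44 ≈ 2.3104
c* = (1 − s)·y* = (1 − 0.27) × 2.3104 ≈ 1.6866

c* = 1.69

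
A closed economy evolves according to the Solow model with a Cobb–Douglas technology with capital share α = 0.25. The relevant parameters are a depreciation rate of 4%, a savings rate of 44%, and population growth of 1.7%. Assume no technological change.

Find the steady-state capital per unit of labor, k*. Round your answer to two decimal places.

k* = 15.26

Steady state requires s·f(k) = (n + δ)·k, i.e. s·k^α = (n + δ)·k.
Rearranging, k^(1−α) = s / (n + δ).
k^0.75 = 0.44 / (0.017 + 0.040) = 0.44 / 0.057 = 7.7193
k* = 7.7193^(1/0.75) ≈ 15.2559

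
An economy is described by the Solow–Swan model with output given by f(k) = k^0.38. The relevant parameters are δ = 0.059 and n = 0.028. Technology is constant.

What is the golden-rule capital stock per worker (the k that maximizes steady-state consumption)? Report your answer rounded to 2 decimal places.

The golden rule sets f'(k) = n + δ, i.e. α·k^(α−1) = n + δ.
So k^(1−α) = α / (n + δ) = 0.38 / 0.087 = 4.3678.
k_gold = 4.3678^(1/0.62) ≈ 10.7816

k_gold ≈ 10.78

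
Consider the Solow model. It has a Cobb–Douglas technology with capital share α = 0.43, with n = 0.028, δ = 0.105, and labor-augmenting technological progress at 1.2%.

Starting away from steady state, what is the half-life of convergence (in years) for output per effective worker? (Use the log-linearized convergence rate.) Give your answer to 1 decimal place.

Near the steady state the convergence rate is λ = (1 − α)(n + g + δ).
λ = (1 − 0.43) × 0.145 = 0.57 × 0.145 = 0.08265
Half-life = ln 2 / λ = 0.6931 / 0.08265 ≈ 8.39 years

half-life ≈ 8.4 years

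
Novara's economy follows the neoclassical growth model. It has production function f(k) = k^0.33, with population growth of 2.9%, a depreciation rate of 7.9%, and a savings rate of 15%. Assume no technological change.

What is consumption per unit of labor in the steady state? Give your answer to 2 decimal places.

c* ≈ 1.00

Steady state requires s·f(k) = (n + δ)·k, i.e. s·k^α = (n + δ)·k.
Dividing both sides by k: k^(1−α) = s / (n + δ).
k^0.67 = 0.15 / (0.029 + 0.079) = 0.15 / 0.108 = 1.3889
k* = 1.3889^(1/0.67) ≈ 1.6328
y* = (k*)^α = 1.6328^0.33 ≈ 1.1756
c* = (1 − s)·y* = (1 − 0.15) × 1.1756 ≈ 0.9993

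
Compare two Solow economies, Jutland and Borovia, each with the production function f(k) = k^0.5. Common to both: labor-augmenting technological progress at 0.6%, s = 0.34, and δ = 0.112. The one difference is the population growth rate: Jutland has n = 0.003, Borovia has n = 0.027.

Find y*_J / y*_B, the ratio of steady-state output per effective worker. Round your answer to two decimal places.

Steady-state y* = [s/(n + g + δ)]^(α/(1−α)), so the ratio is [ (s_J/(n + g + δ)_J) / (s_B/(n + g + δ)_B) ]^1.
s_J/(n + g + δ)_J = 0.34/0.121 = 2.8099; s_B/(n + g + δ)_B = 0.34/0.145 = 2.3448.
Ratio = (2.8099/2.3448)^1 = 1.1984^1 ≈ 1.1984

y*_J / y*_B ≈ 1.20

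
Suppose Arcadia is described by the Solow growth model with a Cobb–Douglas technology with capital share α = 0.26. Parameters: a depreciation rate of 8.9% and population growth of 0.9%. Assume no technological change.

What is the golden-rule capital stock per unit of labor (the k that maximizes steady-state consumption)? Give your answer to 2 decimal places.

k_gold ≈ 3.74

The golden rule sets f'(k) = n + δ, i.e. α·k^(α−1) = n + δ.
So k^(1−α) = α / (n + δ) = 0.26 / 0.098 = 2.6531.
k_gold = 2.6531^(1/0.74) ≈ 3.7380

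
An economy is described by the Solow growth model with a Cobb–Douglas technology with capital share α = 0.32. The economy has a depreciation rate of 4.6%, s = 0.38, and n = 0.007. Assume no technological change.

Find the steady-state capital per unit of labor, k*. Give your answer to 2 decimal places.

In steady state, investment equals break-even investment: s·k^α = (n + δ)·k.
Dividing both sides by k: k^(1−α) = s / (n + δ).
k^0.68 = 0.38 / (0.007 + 0.046) = 0.38 / 0.053 = 7.1698
k* = 7.1698^(1/0.68) ≈ 18.1175

k* = 18.12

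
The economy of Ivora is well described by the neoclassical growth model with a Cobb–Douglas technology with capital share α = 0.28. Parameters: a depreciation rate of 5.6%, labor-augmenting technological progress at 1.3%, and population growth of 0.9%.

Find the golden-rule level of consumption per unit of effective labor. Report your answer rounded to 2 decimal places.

c_gold ≈ 1.18

At the golden rule, f'(k) = n + g + δ, so α·k^(α−1) = n + g + δ and k_gold = (α/(n + g + δ))^(1/(1−α)).
k_gold = (0.28/0.078)^(1/0.72) = 3.5897^1.3889 ≈ 5.9009
c_gold = f(k_gold) − (n + g + δ)·k_gold = 1.6438 − 0.078×5.9009 ≈ 1.1835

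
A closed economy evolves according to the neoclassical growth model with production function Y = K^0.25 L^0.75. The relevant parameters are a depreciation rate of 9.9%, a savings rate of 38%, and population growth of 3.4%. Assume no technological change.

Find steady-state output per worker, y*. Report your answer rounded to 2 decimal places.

y* ≈ 1.42

At the steady state, Δk = 0, so s·k^α = (n + δ)·k.
Rearranging, k^(1−α) = s / (n + δ).
k^0.75 = 0.38 / (0.034 + 0.099) = 0.38 / 0.133 = 2.8571
k* = 2.8571^(1/0.75) ≈ 4.0542
y* = (k*)^α = 4.0542^0.25 ≈ 1.4190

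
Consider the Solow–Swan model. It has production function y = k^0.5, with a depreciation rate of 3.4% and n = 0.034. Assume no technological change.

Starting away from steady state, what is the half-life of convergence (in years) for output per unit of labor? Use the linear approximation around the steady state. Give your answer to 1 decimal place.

Near the steady state the convergence rate is λ = (1 − α)(n + δ).
λ = (1 − 0.5) × 0.068 = 0.5 × 0.068 = 0.0340
Half-life = ln 2 / λ = 0.6931 / 0.0340 ≈ 20.39 years

half-life ≈ 20.4 years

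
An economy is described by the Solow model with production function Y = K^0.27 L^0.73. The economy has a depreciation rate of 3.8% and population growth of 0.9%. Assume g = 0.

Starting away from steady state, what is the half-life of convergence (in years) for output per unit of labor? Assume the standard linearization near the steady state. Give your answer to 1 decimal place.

t_½ ≈ 20.2 years

Near the steady state the convergence rate is λ = (1 − α)(n + δ).
λ = (1 − 0.27) × 0.047 = 0.73 × 0.047 = 0.03431
Half-life = ln 2 / λ = 0.6931 / 0.03431 ≈ 20.20 years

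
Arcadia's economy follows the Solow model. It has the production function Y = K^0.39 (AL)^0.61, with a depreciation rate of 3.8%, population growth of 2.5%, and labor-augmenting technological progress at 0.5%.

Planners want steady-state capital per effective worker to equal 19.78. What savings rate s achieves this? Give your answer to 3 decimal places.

s ≈ 0.420

At the steady state, Δk = 0, so s·k^α = (n + g + δ)·k.
So s / (n + g + δ) = (k*)^(1−α) = 19.78^0.61 = 6.1759.
Therefore s = 6.1759 × (n + g + δ) = 6.1759 × 0.068 = 0.4200.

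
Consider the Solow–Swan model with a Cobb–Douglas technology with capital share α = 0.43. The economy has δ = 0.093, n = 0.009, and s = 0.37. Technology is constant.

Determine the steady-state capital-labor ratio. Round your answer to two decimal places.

k* = 9.59

Steady state requires s·f(k) = (n + δ)·k, i.e. s·k^α = (n + δ)·k.
Rearranging, k^(1−α) = s / (n + δ).
k^0.57 = 0.37 / (0.009 + 0.093) = 0.37 / 0.102 = 3.6275
k* = 3.6275^(1/0.57) ≈ 9.5889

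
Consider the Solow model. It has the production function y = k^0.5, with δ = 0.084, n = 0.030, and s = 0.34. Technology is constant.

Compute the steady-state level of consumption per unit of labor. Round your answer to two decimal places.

c* ≈ 1.97

At the steady state, Δk = 0, so s·k^α = (n + δ)·k.
Rearranging, k^(1−α) = s / (n + δ).
k^0.5 = 0.34 / (0.030 + 0.084) = 0.34 / 0.114 = 2.9825
k* = 2.9825^(1/0.5) ≈ 8.8953
y* = (k*)^α = 8.8953^0.5 ≈ 2.9825
c* = (1 − s)·y* = (1 − 0.34) × 2.9825 ≈ 1.9685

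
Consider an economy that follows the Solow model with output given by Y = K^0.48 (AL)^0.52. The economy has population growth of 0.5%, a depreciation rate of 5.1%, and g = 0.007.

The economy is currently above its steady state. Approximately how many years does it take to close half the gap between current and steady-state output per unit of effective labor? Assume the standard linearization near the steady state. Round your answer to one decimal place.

half-life ≈ 21.2 years

Near the steady state the convergence rate is λ = (1 − α)(n + g + δ).
λ = (1 − 0.48) × 0.063 = 0.52 × 0.063 = 0.03276
Half-life = ln 2 / λ = 0.6931 / 0.03276 ≈ 21.16 years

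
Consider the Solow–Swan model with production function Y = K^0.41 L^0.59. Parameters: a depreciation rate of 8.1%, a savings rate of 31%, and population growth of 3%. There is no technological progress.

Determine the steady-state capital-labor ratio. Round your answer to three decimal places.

k* ≈ 5.702

In steady state, investment equals break-even investment: s·k^α = (n + δ)·k.
Dividing both sides by k: k^(1−α) = s / (n + δ).
k^0.59 = 0.31 / (0.030 + 0.081) = 0.31 / 0.111 = 2.7928
k* = 2.7928^(1/0.59) ≈ 5.7016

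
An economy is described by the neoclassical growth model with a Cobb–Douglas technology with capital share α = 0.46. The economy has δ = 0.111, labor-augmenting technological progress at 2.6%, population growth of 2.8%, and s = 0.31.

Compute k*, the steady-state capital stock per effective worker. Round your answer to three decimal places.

In steady state, investment equals break-even investment: s·k^α = (n + g + δ)·k.
Dividing both sides by k: k^(1−α) = s / (n + g + δ).
k^0.54 = 0.31 / (0.028 + 0.026 + 0.111) = 0.31 / 0.165 = 1.8788
k* = 1.8788^(1/0.54) ≈ 3.2150

k* = 3.215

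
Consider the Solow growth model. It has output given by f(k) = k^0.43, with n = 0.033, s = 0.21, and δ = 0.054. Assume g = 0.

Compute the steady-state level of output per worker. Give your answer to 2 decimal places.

y* ≈ 1.94

At the steady state, Δk = 0, so s·k^α = (n + δ)·k.
Dividing both sides by k: k^(1−α) = s / (n + δ).
k^0.57 = 0.21 / (0.033 + 0.054) = 0.21 / 0.087 = 2.4138
k* = 2.4138^(1/0.57) ≈ 4.6925
y* = (k*)^α = 4.6925^0.43 ≈ 1.9440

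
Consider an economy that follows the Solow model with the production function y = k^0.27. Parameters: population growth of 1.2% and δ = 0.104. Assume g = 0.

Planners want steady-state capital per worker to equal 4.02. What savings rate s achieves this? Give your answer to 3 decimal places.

s ≈ 0.320

In steady state, investment equals break-even investment: s·k^α = (n + δ)·k.
So s / (n + δ) = (k*)^(1−α) = 4.02^0.73 = 2.7611.
Therefore s = 2.7611 × (n + δ) = 2.7611 × 0.116 = 0.3203.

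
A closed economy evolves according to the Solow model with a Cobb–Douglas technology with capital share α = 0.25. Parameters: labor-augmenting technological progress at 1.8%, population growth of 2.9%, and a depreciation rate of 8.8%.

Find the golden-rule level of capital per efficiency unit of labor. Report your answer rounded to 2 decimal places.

k_gold ≈ 2.27

The golden rule sets f'(k) = n + g + δ, i.e. α·k^(α−1) = n + g + δ.
So k^(1−α) = α / (n + g + δ) = 0.25 / 0.135 = 1.8519.
k_gold = 1.8519^(1/0.75) ≈ 2.2742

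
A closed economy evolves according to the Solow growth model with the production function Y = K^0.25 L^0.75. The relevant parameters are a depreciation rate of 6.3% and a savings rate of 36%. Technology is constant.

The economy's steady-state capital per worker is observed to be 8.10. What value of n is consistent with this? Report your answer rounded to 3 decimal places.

In steady state, investment equals break-even investment: s·k^α = (n + δ)·k.
So s / (n + δ) = (k*)^(1−α) = 8.10^0.75 = 4.8014.
Therefore n + δ = s / 4.8014 = 0.36 / 4.8014 = 0.0750, so n = 0.0750 − 0.063 = 0.0120.

n ≈ 0.012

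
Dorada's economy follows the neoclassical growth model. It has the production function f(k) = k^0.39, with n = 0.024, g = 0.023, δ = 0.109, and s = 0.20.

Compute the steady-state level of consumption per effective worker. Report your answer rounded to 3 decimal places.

c* ≈ 0.938

Steady state requires s·f(k) = (n + g + δ)·k, i.e. s·k^α = (n + g + δ)·k.
Rearranging, k^(1−α) = s / (n + g + δ).
k^0.61 = 0.20 / (0.024 + 0.023 + 0.109) = 0.20 / 0.156 = 1.2821
k* = 1.2821^(1/0.61) ≈ 1.5029
y* = (k*)^α = 1.5029^0.39 ≈ 1.1722
c* = (1 − s)·y* = (1 − 0.20) × 1.1722 ≈ 0.9378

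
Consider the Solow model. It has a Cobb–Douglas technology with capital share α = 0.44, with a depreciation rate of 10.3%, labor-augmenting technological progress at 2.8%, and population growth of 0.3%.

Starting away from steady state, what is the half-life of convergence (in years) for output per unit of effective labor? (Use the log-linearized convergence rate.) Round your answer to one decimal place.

about 9.2 years

Near the steady state the convergence rate is λ = (1 − α)(n + g + δ).
λ = (1 − 0.44) × 0.134 = 0.56 × 0.134 = 0.07504
Half-life = ln 2 / λ = 0.6931 / 0.07504 ≈ 9.24 years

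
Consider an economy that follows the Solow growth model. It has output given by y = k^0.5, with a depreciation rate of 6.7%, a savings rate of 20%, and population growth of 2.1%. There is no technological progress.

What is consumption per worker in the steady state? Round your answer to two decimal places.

c* ≈ 1.82

At the steady state, Δk = 0, so s·k^α = (n + δ)·k.
Rearranging, k^(1−α) = s / (n + δ).
k^0.5 = 0.20 / (0.021 + 0.067) = 0.20 / 0.088 = 2.2727
k* = 2.2727^(1/0.5) ≈ 5.1652
y* = (k*)^α = 5.1652^0.5 ≈ 2.2727
c* = (1 − s)·y* = (1 − 0.20) × 2.2727 ≈ 1.8182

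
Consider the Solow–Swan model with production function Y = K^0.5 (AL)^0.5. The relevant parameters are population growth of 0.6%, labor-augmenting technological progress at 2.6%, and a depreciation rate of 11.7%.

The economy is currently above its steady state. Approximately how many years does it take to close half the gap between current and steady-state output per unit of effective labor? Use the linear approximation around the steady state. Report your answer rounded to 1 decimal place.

Near the steady state the convergence rate is λ = (1 − α)(n + g + δ).
λ = (1 − 0.5) × 0.149 = 0.5 × 0.149 = 0.0745
Half-life = ln 2 / λ = 0.6931 / 0.0745 ≈ 9.30 years

about 9.3 years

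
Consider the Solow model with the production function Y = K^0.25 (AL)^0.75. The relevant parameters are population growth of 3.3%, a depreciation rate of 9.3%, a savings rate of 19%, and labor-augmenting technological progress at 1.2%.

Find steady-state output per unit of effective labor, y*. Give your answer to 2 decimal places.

At the steady state, Δk = 0, so s·k^α = (n + g + δ)·k.
Dividing both sides by k: k^(1−α) = s / (n + g + δ).
k^0.75 = 0.19 / (0.033 + 0.012 + 0.093) = 0.19 / 0.138 = 1.3768
k* = 1.3768^(1/0.75) ≈ 1.5317
y* = (k*)^α = 1.5317^0.25 ≈ 1.1125

y* = 1.11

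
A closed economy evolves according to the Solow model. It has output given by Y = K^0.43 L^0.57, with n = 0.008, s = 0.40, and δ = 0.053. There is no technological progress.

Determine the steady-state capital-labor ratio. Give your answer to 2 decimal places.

At the steady state, Δk = 0, so s·k^α = (n + δ)·k.
Rearranging, k^(1−α) = s / (n + δ).
k^0.57 = 0.40 / (0.008 + 0.053) = 0.40 / 0.061 = 6.5574
k* = 6.5574^(1/0.57) ≈ 27.0933

k* = 27.09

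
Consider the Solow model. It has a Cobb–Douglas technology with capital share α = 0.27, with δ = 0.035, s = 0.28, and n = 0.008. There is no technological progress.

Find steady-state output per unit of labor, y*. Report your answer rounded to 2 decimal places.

Steady state requires s·f(k) = (n + δ)·k, i.e. s·k^α = (n + δ)·k.
Rearranging, k^(1−α) = s / (n + δ).
k^0.73 = 0.28 / (0.008 + 0.035) = 0.28 / 0.043 = 6.5116
k* = 6.5116^(1/0.73) ≈ 13.0209
y* = (k*)^α = 13.0209^0.27 ≈ 1.9996

y* = 2.00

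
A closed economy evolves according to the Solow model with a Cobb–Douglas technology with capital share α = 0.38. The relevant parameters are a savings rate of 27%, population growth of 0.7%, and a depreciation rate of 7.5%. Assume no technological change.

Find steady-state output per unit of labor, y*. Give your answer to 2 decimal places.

y* = 2.08

At the steady state, Δk = 0, so s·k^α = (n + δ)·k.
Rearranging, k^(1−α) = s / (n + δ).
k^0.62 = 0.27 / (0.007 + 0.075) = 0.27 / 0.082 = 3.2927
k* = 3.2927^(1/0.62) ≈ 6.8354
y* = (k*)^α = 6.8354^0.38 ≈ 2.0759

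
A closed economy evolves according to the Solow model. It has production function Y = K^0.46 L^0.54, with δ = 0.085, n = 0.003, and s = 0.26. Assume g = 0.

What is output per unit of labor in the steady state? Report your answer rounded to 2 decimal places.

y* ≈ 2.52

At the steady state, Δk = 0, so s·k^α = (n + δ)·k.
Rearranging, k^(1−α) = s / (n + δ).
k^0.54 = 0.26 / (0.003 + 0.085) = 0.26 / 0.088 = 2.9545
k* = 2.9545^(1/0.54) ≈ 7.4348
y* = (k*)^α = 7.4348^0.46 ≈ 2.5164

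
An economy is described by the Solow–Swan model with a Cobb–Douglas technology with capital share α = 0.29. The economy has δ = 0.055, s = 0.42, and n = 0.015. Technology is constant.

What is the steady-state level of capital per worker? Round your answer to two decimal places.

k* ≈ 12.47

At the steady state, Δk = 0, so s·k^α = (n + δ)·k.
Dividing both sides by k: k^(1−α) = s / (n + δ).
k^0.71 = 0.42 / (0.015 + 0.055) = 0.42 / 0.070 = 6.0000
k* = 6.0000^(1/0.71) ≈ 12.4735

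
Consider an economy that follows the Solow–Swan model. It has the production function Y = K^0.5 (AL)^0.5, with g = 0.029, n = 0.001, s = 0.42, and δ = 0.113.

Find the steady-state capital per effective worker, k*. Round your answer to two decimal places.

In steady state, investment equals break-even investment: s·k^α = (n + g + δ)·k.
Rearranging, k^(1−α) = s / (n + g + δ).
k^0.5 = 0.42 / (0.001 + 0.029 + 0.113) = 0.42 / 0.143 = 2.9371
k* = 2.9371^(1/0.5) ≈ 8.6266

k* ≈ 8.63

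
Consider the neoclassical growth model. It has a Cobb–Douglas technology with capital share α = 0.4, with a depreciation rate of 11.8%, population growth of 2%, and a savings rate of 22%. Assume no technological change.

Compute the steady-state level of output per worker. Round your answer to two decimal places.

At the steady state, Δk = 0, so s·k^α = (n + δ)·k.
Rearranging, k^(1−α) = s / (n + δ).
k^0.6 = 0.22 / (0.020 + 0.118) = 0.22 / 0.138 = 1.5942
k* = 1.5942^(1/0.6) ≈ 2.1756
y* = (k*)^α = 2.1756^0.4 ≈ 1.3647

y* = 1.36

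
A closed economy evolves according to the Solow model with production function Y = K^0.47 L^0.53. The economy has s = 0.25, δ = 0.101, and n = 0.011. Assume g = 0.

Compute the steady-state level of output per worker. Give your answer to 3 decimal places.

y* = 2.038

In steady state, investment equals break-even investment: s·k^α = (n + δ)·k.
Dividing both sides by k: k^(1−α) = s / (n + δ).
k^0.53 = 0.25 / (0.011 + 0.101) = 0.25 / 0.112 = 2.2321
k* = 2.2321^(1/0.53) ≈ 4.5494
y* = (k*)^α = 4.5494^0.47 ≈ 2.0382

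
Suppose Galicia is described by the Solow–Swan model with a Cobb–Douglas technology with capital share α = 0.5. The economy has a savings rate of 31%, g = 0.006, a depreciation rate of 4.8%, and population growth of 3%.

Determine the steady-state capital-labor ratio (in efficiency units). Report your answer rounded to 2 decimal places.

At the steady state, Δk = 0, so s·k^α = (n + g + δ)·k.
Dividing both sides by k: k^(1−α) = s / (n + g + δ).
k^0.5 = 0.31 / (0.030 + 0.006 + 0.048) = 0.31 / 0.084 = 3.6905
k* = 3.6905^(1/0.5) ≈ 13.6198

k* ≈ 13.62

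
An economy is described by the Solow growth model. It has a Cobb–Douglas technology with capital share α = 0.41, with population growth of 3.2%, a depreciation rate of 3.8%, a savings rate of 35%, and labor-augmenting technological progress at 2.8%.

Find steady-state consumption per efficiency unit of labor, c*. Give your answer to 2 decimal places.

c* = 1.57

In steady state, investment equals break-even investment: s·k^α = (n + g + δ)·k.
Dividing both sides by k: k^(1−α) = s / (n + g + δ).
k^0.59 = 0.35 / (0.032 + 0.028 + 0.038) = 0.35 / 0.098 = 3.5714
k* = 3.5714^(1/0.59) ≈ 8.6500
y* = (k*)^α = 8.6500^0.41 ≈ 2.4220
c* = (1 − s)·y* = (1 − 0.35) × 2.4220 ≈ 1.5743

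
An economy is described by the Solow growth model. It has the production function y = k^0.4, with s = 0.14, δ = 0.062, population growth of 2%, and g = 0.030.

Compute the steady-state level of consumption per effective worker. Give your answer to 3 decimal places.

Steady state requires s·f(k) = (n + g + δ)·k, i.e. s·k^α = (n + g + δ)·k.
Dividing both sides by k: k^(1−α) = s / (n + g + δ).
k^0.6 = 0.14 / (0.020 + 0.030 + 0.062) = 0.14 / 0.112 = 1.2500
k* = 1.2500^(1/0.6) ≈ 1.4505
y* = (k*)^α = 1.4505^0.4 ≈ 1.1604
c* = (1 − s)·y* = (1 − 0.14) × 1.1604 ≈ 0.9979

c* ≈ 0.998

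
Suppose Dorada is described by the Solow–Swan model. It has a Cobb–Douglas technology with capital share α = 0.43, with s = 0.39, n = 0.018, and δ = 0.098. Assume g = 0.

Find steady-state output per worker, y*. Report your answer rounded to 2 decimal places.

Steady state requires s·f(k) = (n + δ)·k, i.e. s·k^α = (n + δ)·k.
Rearranging, k^(1−α) = s / (n + δ).
k^0.57 = 0.39 / (0.018 + 0.098) = 0.39 / 0.116 = 3.3621
k* = 3.3621^(1/0.57) ≈ 8.3922
y* = (k*)^α = 8.3922^0.43 ≈ 2.4961

y* ≈ 2.50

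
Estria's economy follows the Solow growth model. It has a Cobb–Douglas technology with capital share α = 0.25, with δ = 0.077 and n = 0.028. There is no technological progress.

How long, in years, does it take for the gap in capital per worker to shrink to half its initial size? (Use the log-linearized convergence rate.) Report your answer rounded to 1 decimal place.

Near the steady state the convergence rate is λ = (1 − α)(n + δ).
λ = (1 − 0.25) × 0.105 = 0.75 × 0.105 = 0.07875
Half-life = ln 2 / λ = 0.6931 / 0.07875 ≈ 8.80 years

t_½ ≈ 8.8 years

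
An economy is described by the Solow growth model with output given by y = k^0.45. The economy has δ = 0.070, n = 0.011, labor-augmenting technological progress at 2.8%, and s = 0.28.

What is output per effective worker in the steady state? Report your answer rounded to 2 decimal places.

Steady state requires s·f(k) = (n + g + δ)·k, i.e. s·k^α = (n + g + δ)·k.
Dividing both sides by k: k^(1−α) = s / (n + g + δ).
k^0.55 = 0.28 / (0.011 + 0.028 + 0.070) = 0.28 / 0.109 = 2.5688
k* = 2.5688^(1/0.55) ≈ 5.5586
y* = (k*)^α = 5.5586^0.45 ≈ 2.1639

y* ≈ 2.16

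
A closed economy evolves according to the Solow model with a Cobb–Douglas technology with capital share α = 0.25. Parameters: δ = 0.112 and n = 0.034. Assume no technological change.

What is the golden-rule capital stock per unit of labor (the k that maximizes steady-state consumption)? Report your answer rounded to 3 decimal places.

k_gold ≈ 2.049

The golden rule sets f'(k) = n + δ, i.e. α·k^(α−1) = n + δ.
So k^(1−α) = α / (n + δ) = 0.25 / 0.146 = 1.7123.
k_gold = 1.7123^(1/0.75) ≈ 2.0485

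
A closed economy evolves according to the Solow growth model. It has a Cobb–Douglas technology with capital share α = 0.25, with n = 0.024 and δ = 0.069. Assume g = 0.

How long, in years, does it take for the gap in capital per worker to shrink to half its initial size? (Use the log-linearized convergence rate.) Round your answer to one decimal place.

t_½ ≈ 9.9 years

Near the steady state the convergence rate is λ = (1 − α)(n + δ).
λ = (1 − 0.25) × 0.093 = 0.75 × 0.093 = 0.06975
Half-life = ln 2 / λ = 0.6931 / 0.06975 ≈ 9.94 years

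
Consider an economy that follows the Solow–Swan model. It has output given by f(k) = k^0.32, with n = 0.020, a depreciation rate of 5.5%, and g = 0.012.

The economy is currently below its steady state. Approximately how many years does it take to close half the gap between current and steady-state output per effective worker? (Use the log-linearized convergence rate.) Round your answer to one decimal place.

Near the steady state the convergence rate is λ = (1 − α)(n + g + δ).
λ = (1 − 0.32) × 0.087 = 0.68 × 0.087 = 0.05916
Half-life = ln 2 / λ = 0.6931 / 0.05916 ≈ 11.72 years

about 11.7 years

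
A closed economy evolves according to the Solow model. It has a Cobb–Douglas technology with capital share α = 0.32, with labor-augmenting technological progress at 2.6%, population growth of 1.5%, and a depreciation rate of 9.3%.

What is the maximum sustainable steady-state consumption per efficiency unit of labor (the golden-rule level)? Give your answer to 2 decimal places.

c_gold ≈ 1.02

At the golden rule, f'(k) = n + g + δ, so α·k^(α−1) = n + g + δ and k_gold = (α/(n + g + δ))^(1/(1−α)).
k_gold = (0.32/0.134)^(1/0.68) = 2.3881^1.4706 ≈ 3.5972
c_gold = f(k_gold) − (n + g + δ)·k_gold = 1.5063 − 0.134×3.5972 ≈ 1.0243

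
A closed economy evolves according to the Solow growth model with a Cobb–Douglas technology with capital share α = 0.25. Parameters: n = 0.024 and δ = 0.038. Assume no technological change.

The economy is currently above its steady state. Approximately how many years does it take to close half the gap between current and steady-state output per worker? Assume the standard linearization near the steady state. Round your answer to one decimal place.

Near the steady state the convergence rate is λ = (1 − α)(n + δ).
λ = (1 − 0.25) × 0.062 = 0.75 × 0.062 = 0.0465
Half-life = ln 2 / λ = 0.6931 / 0.0465 ≈ 14.91 years

t_½ ≈ 14.9 years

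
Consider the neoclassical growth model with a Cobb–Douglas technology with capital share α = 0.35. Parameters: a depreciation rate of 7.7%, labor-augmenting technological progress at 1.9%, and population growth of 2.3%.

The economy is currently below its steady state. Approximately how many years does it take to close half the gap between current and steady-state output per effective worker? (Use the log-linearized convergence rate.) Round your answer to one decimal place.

Near the steady state the convergence rate is λ = (1 − α)(n + g + δ).
λ = (1 − 0.35) × 0.119 = 0.65 × 0.119 = 0.07735
Half-life = ln 2 / λ = 0.6931 / 0.07735 ≈ 8.96 years

t_½ ≈ 9.0 years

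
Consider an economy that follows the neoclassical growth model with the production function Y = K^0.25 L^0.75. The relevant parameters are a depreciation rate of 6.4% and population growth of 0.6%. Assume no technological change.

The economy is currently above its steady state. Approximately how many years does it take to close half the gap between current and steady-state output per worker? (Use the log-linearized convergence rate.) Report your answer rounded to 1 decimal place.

Near the steady state the convergence rate is λ = (1 − α)(n + δ).
λ = (1 − 0.25) × 0.070 = 0.75 × 0.070 = 0.0525
Half-life = ln 2 / λ = 0.6931 / 0.0525 ≈ 13.20 years

about 13.2 years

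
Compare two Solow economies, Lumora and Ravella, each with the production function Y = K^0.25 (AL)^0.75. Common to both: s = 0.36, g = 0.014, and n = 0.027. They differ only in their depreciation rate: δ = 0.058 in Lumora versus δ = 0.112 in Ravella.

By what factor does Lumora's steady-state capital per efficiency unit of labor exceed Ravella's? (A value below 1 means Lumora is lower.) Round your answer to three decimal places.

Steady-state k* = [s/(n + g + δ)]^(1/(1−α)), so the ratio is [ (s_L/(n + g + δ)_L) / (s_R/(n + g + δ)_R) ]^1.3333.
s_L/(n + g + δ)_L = 0.36/0.099 = 3.6364; s_R/(n + g + δ)_R = 0.36/0.153 = 2.3529.
Ratio = (3.6364/2.3529)^1.3333 = 1.5455^1.3333 ≈ 1.7868

k*_L / k*_R ≈ 1.787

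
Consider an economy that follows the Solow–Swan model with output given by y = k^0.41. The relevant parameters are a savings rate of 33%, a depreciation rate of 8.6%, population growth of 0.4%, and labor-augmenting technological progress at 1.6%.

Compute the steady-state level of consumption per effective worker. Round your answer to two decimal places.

c* ≈ 1.48

Steady state requires s·f(k) = (n + g + δ)·k, i.e. s·k^α = (n + g + δ)·k.
Rearranging, k^(1−α) = s / (n + g + δ).
k^0.59 = 0.33 / (0.004 + 0.016 + 0.086) = 0.33 / 0.106 = 3.1132
k* = 3.1132^(1/0.59) ≈ 6.8540
y* = (k*)^α = 6.8540^0.41 ≈ 2.2016
c* = (1 − s)·y* = (1 − 0.33) × 2.2016 ≈ 1.4751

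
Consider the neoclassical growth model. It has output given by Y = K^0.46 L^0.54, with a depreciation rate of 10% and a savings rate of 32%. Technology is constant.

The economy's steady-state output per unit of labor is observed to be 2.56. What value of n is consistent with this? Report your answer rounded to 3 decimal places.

In steady state, investment equals break-even investment: s·k^α = (n + δ)·k.
Since y* = [s/(n + δ)]^(α/(1−α)), we have s/(n + δ) = (y*)^((1−α)/α) = 2.56^1.1739 = 3.0146.
Therefore n + δ = s / 3.0146 = 0.32 / 3.0146 = 0.1062, so n = 0.1062 − 0.100 = 0.0062.

n ≈ 0.006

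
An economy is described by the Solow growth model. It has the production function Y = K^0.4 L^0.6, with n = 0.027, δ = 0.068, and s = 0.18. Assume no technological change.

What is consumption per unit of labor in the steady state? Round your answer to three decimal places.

In steady state, investment equals break-even investment: s·k^α = (n + δ)·k.
Dividing both sides by k: k^(1−α) = s / (n + δ).
k^0.6 = 0.18 / (0.027 + 0.068) = 0.18 / 0.095 = 1.8947
k* = 1.8947^(1/0.6) ≈ 2.9011
y* = (k*)^α = 2.9011^0.4 ≈ 1.5312
c* = (1 − s)·y* = (1 − 0.18) × 1.5312 ≈ 1.2556

c* ≈ 1.256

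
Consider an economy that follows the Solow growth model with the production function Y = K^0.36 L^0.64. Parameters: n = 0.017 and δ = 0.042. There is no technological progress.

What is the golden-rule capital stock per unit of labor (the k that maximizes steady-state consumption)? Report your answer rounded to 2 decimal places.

The golden rule sets f'(k) = n + δ, i.e. α·k^(α−1) = n + δ.
So k^(1−α) = α / (n + δ) = 0.36 / 0.059 = 6.1017.
k_gold = 6.1017^(1/0.64) ≈ 16.8759

k_gold ≈ 16.88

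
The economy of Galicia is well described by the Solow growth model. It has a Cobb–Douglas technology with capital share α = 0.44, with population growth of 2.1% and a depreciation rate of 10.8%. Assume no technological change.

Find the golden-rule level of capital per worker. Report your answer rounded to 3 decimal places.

k_gold ≈ 8.944

The golden rule sets f'(k) = n + δ, i.e. α·k^(α−1) = n + δ.
So k^(1−α) = α / (n + δ) = 0.44 / 0.129 = 3.4109.
k_gold = 3.4109^(1/0.56) ≈ 8.9444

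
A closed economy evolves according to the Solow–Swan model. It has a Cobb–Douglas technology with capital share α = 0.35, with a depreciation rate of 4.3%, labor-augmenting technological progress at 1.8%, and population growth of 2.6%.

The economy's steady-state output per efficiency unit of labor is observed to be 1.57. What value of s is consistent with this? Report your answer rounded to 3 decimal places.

s ≈ 0.201

At the steady state, Δk = 0, so s·k^α = (n + g + δ)·k.
Since y* = [s/(n + g + δ)]^(α/(1−α)), we have s/(n + g + δ) = (y*)^((1−α)/α) = 1.57^1.8571 = 2.3110.
Therefore s = 2.3110 × (n + g + δ) = 2.3110 × 0.087 = 0.2011.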